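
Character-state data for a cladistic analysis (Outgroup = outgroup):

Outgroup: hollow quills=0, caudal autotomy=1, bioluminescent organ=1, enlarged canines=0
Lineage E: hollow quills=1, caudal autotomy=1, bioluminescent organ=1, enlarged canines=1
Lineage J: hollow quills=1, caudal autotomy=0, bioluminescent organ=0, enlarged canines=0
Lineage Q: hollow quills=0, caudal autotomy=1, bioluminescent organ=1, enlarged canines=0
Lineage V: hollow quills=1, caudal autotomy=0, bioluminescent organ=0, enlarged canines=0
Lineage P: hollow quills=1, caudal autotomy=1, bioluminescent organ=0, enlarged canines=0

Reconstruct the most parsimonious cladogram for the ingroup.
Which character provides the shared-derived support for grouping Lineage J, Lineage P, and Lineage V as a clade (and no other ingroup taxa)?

Character polarity is set by the outgroup: the derived state is whichever differs from the outgroup's state, so for caudal autotomy, bioluminescent organ the derived state is '0', and for the remaining characters it is '1'.
Only Lineage E, Lineage J, Lineage P, and Lineage V show the derived state '1' for hollow quills, supporting them as a clade.
caudal autotomy: derived state '0' in Lineage J and Lineage V only — synapomorphy for {Lineage J, Lineage V}.
bioluminescent organ (derived state '0') is shared by Lineage J, Lineage P, and Lineage V — a synapomorphy uniting that clade.
enlarged canines (derived state '1') is unique to Lineage E (autapomorphy; uninformative for grouping).
Most parsimonious ingroup topology: ((Lineage E,((Lineage J,Lineage V),Lineage P)),Lineage Q).
The clade {Lineage J, Lineage P, Lineage V} is supported by bioluminescent organ: its derived state '0' occurs in exactly those taxa and in no other taxon (including the outgroup).

bioluminescent organ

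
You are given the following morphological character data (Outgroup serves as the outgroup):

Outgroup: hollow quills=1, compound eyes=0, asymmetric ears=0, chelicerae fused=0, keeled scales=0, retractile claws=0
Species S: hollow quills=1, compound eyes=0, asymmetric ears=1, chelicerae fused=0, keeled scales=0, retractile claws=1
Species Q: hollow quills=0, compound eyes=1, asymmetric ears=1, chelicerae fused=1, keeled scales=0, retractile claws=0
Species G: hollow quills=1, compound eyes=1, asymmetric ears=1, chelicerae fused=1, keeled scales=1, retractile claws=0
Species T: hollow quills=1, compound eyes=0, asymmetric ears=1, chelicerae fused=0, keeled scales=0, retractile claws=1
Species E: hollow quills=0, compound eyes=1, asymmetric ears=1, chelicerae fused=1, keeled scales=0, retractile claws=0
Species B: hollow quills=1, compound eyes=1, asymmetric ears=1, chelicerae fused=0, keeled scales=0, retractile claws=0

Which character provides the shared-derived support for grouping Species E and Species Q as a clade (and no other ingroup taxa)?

hollow quills

Character polarity is set by the outgroup: the derived state is whichever differs from the outgroup's state, so for hollow quills the derived state is '0', and for the remaining characters it is '1'.
hollow quills (derived state '0') is shared by Species E and Species Q — a synapomorphy uniting that clade.
Only Species B, Species E, Species G, and Species Q show the derived state '1' for compound eyes, supporting them as a clade.
asymmetric ears (derived state '1') is shared by all ingroup taxa — unites the whole ingroup.
chelicerae fused (derived state '1') is shared by Species E, Species G, and Species Q — a synapomorphy uniting that clade.
keeled scales (derived state '1') is unique to Species G (autapomorphy; uninformative for grouping).
Only Species S and Species T show the derived state '1' for retractile claws, supporting them as a clade.
Most parsimonious ingroup topology: ((Species S,Species T),(((Species Q,Species E),Species G),Species B)).
The clade {Species E, Species Q} is supported by hollow quills: its derived state '0' occurs in exactly those taxa and in no other taxon (including the outgroup).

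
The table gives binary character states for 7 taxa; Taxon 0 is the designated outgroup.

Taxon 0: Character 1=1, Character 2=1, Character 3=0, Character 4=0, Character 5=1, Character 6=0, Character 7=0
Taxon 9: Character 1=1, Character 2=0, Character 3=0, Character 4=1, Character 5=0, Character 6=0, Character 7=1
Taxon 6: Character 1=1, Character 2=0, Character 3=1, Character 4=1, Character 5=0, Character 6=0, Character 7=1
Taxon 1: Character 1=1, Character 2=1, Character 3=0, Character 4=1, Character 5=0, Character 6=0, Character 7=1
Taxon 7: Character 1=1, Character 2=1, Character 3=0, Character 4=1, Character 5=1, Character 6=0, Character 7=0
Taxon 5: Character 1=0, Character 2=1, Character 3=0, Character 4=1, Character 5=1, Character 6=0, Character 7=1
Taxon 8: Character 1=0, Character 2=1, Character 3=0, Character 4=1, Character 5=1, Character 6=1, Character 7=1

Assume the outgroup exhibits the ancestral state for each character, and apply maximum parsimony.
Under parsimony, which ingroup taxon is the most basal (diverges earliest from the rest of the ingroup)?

Taxon 7

Character polarity is set by the outgroup: the derived state is whichever differs from the outgroup's state, so for Character 1, Character 2, Character 5 the derived state is '0', and for the remaining characters it is '1'.
Character 1 (derived state '0') is shared by Taxon 5 and Taxon 8 — a synapomorphy uniting that clade.
Only Taxon 6 and Taxon 9 show the derived state '0' for Character 2, supporting them as a clade.
Character 3 (derived state '1') is unique to Taxon 6 (autapomorphy; uninformative for grouping).
All ingroup taxa share the derived state '1' for Character 4; it defines the ingroup but does not resolve relationships within it.
Character 5 (derived state '0') is shared by Taxon 1, Taxon 6, and Taxon 9 — a synapomorphy uniting that clade.
Character 6 (derived state '1') is unique to Taxon 8 (autapomorphy; uninformative for grouping).
Character 7: derived state '1' in Taxon 1, Taxon 5, Taxon 6, Taxon 8, and Taxon 9 only — synapomorphy for {Taxon 1, Taxon 5, Taxon 6, Taxon 8, Taxon 9}.
Most parsimonious ingroup topology: ((((Taxon 9,Taxon 6),Taxon 1),(Taxon 5,Taxon 8)),Taxon 7).
Taxon 7 is sister to the clade containing all other ingroup taxa, so it is the earliest-diverging (most basal) ingroup lineage.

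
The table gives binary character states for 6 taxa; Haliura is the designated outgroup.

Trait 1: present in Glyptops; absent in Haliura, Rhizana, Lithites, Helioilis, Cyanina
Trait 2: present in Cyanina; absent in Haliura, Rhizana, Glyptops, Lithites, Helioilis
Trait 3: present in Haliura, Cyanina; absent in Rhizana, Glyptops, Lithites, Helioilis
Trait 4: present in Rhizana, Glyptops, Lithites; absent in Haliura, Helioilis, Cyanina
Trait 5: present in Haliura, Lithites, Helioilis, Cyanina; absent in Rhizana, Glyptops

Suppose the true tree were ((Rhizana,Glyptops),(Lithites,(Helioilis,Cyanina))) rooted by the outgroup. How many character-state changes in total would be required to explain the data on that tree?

Map each character onto ((Rhizana,Glyptops),(Lithites,(Helioilis,Cyanina))) (rooted by Haliura) and count the minimum state changes it requires (Fitch parsimony):
Trait 1: 1; Trait 2: 1; Trait 3: 2; Trait 4: 2; Trait 5: 1.
Total tree length = 7.

7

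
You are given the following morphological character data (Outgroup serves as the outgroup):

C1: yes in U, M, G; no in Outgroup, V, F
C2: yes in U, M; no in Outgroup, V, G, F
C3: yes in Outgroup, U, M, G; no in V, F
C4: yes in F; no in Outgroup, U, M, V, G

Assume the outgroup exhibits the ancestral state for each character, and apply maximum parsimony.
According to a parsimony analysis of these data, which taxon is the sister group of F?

Character polarity is set by the outgroup: the derived state is whichever differs from the outgroup's state, so for C3 the derived state is 'no', and for the remaining characters it is 'yes'.
Only G, M, and U show the derived state 'yes' for C1, supporting them as a clade.
C2: derived state 'yes' in M and U only — synapomorphy for {M, U}.
C3 (derived state 'no') is shared by F and V — a synapomorphy uniting that clade.
C4 (derived state 'yes') is unique to F (autapomorphy; uninformative for grouping).
Most parsimonious ingroup topology: (((U,M),G),(V,F)).
F and V form a cherry on this tree, so they are sister taxa.

V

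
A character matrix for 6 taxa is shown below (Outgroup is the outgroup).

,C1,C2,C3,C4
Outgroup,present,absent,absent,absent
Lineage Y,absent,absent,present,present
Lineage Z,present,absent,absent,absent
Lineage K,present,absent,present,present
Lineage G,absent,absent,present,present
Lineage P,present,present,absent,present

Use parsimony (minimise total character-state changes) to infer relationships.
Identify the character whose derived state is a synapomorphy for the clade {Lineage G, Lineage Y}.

C1

Character polarity is set by the outgroup: the derived state is whichever differs from the outgroup's state, so for C1 the derived state is 'absent', and for the remaining characters it is 'present'.
Only Lineage G and Lineage Y show the derived state 'absent' for C1, supporting them as a clade.
C2 (derived state 'present') is unique to Lineage P (autapomorphy; uninformative for grouping).
C3: derived state 'present' in Lineage G, Lineage K, and Lineage Y only — synapomorphy for {Lineage G, Lineage K, Lineage Y}.
C4 (derived state 'present') is shared by Lineage G, Lineage K, Lineage P, and Lineage Y — a synapomorphy uniting that clade.
Most parsimonious ingroup topology: ((((Lineage Y,Lineage G),Lineage K),Lineage P),Lineage Z).
The clade {Lineage G, Lineage Y} is supported by C1: its derived state 'absent' occurs in exactly those taxa and in no other taxon (including the outgroup).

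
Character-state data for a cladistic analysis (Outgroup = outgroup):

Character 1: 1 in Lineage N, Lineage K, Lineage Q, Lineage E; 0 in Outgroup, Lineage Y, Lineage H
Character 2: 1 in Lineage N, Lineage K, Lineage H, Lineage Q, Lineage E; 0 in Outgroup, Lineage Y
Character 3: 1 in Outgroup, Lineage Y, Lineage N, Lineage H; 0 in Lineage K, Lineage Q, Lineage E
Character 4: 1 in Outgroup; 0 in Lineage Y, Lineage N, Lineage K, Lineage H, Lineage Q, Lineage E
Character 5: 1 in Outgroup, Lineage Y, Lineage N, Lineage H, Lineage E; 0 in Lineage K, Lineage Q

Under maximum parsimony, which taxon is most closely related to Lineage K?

Lineage Q

Character polarity is set by the outgroup: the derived state is whichever differs from the outgroup's state, so for Character 3, Character 4, Character 5 the derived state is '0', and for the remaining characters it is '1'.
Character 1 (derived state '1') is shared by Lineage E, Lineage K, Lineage N, and Lineage Q — a synapomorphy uniting that clade.
Character 2: derived state '1' in Lineage E, Lineage H, Lineage K, Lineage N, and Lineage Q only — synapomorphy for {Lineage E, Lineage H, Lineage K, Lineage N, Lineage Q}.
Character 3 (derived state '0') is shared by Lineage E, Lineage K, and Lineage Q — a synapomorphy uniting that clade.
All ingroup taxa share the derived state '0' for Character 4; it defines the ingroup but does not resolve relationships within it.
Character 5 (derived state '0') is shared by Lineage K and Lineage Q — a synapomorphy uniting that clade.
Most parsimonious ingroup topology: (Lineage Y,((Lineage N,((Lineage K,Lineage Q),Lineage E)),Lineage H)).
Lineage K and Lineage Q form a cherry on this tree, so they are sister taxa.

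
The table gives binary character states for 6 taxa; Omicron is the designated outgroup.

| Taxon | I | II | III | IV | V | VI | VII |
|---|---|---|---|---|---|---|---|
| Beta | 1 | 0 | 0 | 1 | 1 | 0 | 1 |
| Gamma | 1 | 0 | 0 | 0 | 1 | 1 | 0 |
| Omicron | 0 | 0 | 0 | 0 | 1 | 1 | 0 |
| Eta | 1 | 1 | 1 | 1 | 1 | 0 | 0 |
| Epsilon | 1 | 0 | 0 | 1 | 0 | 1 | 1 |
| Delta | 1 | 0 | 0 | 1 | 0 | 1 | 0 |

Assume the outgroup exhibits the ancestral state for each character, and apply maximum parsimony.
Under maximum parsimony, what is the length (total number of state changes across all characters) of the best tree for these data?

Character polarity is set by the outgroup: the derived state is whichever differs from the outgroup's state, so for V, VI the derived state is '0', and for the remaining characters it is '1'.
I (derived state '1') is shared by all ingroup taxa — unites the whole ingroup.
II (derived state '1') is unique to Eta (autapomorphy; uninformative for grouping).
III: derived state '1' in Eta only — an autapomorphy, so it tells us nothing about relationships among taxa.
IV (derived state '1') is shared by Beta, Delta, Epsilon, and Eta — a synapomorphy uniting that clade.
V (derived state '0') is shared by Delta and Epsilon — a synapomorphy uniting that clade.
VI: derived state '0' in Beta and Eta only — synapomorphy for {Beta, Eta}.
VII groups Beta and Epsilon, which is incompatible with the clades supported by the remaining characters; treating it as convergent (homoplasy) costs fewer steps than any alternative tree.
Most parsimonious ingroup topology: (Gamma,((Epsilon,Delta),(Eta,Beta))).
Changes per character on this tree: I: 1; II: 1; III: 1; IV: 1; V: 1; VI: 1; VII: 2.
Total = 8.

8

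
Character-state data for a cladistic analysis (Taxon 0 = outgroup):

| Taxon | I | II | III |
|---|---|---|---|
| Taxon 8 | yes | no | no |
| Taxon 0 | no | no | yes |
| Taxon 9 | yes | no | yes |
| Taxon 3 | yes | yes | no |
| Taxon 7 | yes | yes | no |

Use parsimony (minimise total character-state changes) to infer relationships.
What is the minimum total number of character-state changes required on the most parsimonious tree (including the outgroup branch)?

3

Character polarity is set by the outgroup: the derived state is whichever differs from the outgroup's state, so for III the derived state is 'no', and for the remaining characters it is 'yes'.
I (derived state 'yes') is shared by all ingroup taxa — unites the whole ingroup.
II (derived state 'yes') is shared by Taxon 3 and Taxon 7 — a synapomorphy uniting that clade.
III: derived state 'no' in Taxon 3, Taxon 7, and Taxon 8 only — synapomorphy for {Taxon 3, Taxon 7, Taxon 8}.
Most parsimonious ingroup topology: ((Taxon 8,(Taxon 3,Taxon 7)),Taxon 9).
Changes per character on this tree: I: 1; II: 1; III: 1.
Total = 3.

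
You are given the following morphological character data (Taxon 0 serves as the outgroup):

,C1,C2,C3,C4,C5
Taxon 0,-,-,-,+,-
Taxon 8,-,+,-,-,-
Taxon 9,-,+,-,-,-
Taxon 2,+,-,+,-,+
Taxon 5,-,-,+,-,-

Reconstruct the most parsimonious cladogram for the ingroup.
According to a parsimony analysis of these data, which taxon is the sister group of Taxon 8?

Taxon 9

Character polarity is set by the outgroup: the derived state is whichever differs from the outgroup's state, so for C4 the derived state is '-', and for the remaining characters it is '+'.
C1: derived state '+' in Taxon 2 only — an autapomorphy, so it tells us nothing about relationships among taxa.
C2 (derived state '+') is shared by Taxon 8 and Taxon 9 — a synapomorphy uniting that clade.
C3: derived state '+' in Taxon 2 and Taxon 5 only — synapomorphy for {Taxon 2, Taxon 5}.
All ingroup taxa share the derived state '-' for C4; it defines the ingroup but does not resolve relationships within it.
C5: derived state '+' in Taxon 2 only — an autapomorphy, so it tells us nothing about relationships among taxa.
Most parsimonious ingroup topology: ((Taxon 8,Taxon 9),(Taxon 2,Taxon 5)).
Taxon 8 and Taxon 9 form a cherry on this tree, so they are sister taxa.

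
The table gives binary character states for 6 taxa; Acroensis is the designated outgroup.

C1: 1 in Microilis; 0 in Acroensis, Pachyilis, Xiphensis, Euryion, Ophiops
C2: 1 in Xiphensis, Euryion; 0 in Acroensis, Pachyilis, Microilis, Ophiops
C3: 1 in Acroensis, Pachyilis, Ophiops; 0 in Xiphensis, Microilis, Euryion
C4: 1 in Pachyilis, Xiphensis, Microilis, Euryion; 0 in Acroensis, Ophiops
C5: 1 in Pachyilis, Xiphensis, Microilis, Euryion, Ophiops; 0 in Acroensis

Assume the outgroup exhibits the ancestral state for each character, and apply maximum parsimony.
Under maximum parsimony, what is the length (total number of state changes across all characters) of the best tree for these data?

Character polarity is set by the outgroup: the derived state is whichever differs from the outgroup's state, so for C3 the derived state is '0', and for the remaining characters it is '1'.
C1: derived state '1' in Microilis only — an autapomorphy, so it tells us nothing about relationships among taxa.
C2 (derived state '1') is shared by Euryion and Xiphensis — a synapomorphy uniting that clade.
Only Euryion, Microilis, and Xiphensis show the derived state '0' for C3, supporting them as a clade.
Only Euryion, Microilis, Pachyilis, and Xiphensis show the derived state '1' for C4, supporting them as a clade.
All ingroup taxa share the derived state '1' for C5; it defines the ingroup but does not resolve relationships within it.
Most parsimonious ingroup topology: ((Pachyilis,((Xiphensis,Euryion),Microilis)),Ophiops).
Changes per character on this tree: C1: 1; C2: 1; C3: 1; C4: 1; C5: 1.
Total = 5.

5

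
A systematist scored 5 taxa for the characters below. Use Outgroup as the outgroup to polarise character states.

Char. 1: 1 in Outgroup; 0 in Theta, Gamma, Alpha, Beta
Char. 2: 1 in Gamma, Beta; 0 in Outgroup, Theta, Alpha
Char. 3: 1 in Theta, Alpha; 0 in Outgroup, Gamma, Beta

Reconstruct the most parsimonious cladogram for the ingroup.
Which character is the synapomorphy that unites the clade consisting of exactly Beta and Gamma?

Character polarity is set by the outgroup: the derived state is whichever differs from the outgroup's state, so for Char. 1 the derived state is '0', and for the remaining characters it is '1'.
Char. 1 (derived state '0') is shared by all ingroup taxa — unites the whole ingroup.
Char. 2: derived state '1' in Beta and Gamma only — synapomorphy for {Beta, Gamma}.
Char. 3 (derived state '1') is shared by Alpha and Theta — a synapomorphy uniting that clade.
Most parsimonious ingroup topology: ((Theta,Alpha),(Gamma,Beta)).
The clade {Beta, Gamma} is supported by Char. 2: its derived state '1' occurs in exactly those taxa and in no other taxon (including the outgroup).

Char. 2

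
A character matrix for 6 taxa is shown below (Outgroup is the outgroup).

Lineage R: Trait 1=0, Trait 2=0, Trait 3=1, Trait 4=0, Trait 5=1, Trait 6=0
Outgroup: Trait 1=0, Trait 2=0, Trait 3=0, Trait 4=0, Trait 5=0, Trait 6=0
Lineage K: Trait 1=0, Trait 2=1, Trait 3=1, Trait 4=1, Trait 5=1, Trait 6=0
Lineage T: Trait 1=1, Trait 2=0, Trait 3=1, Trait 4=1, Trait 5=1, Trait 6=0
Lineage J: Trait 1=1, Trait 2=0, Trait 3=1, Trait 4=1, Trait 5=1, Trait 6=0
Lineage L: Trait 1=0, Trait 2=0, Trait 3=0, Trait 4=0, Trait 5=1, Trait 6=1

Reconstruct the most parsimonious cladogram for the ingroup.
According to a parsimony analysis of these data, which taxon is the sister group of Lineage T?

The outgroup has state '0' for every character, so '1' is the derived state throughout.
Trait 1 (derived state '1') is shared by Lineage J and Lineage T — a synapomorphy uniting that clade.
Trait 2: derived state '1' in Lineage K only — an autapomorphy, so it tells us nothing about relationships among taxa.
Trait 3 (derived state '1') is shared by Lineage J, Lineage K, Lineage R, and Lineage T — a synapomorphy uniting that clade.
Trait 4 (derived state '1') is shared by Lineage J, Lineage K, and Lineage T — a synapomorphy uniting that clade.
Trait 5 (derived state '1') is shared by all ingroup taxa — unites the whole ingroup.
Trait 6: derived state '1' in Lineage L only — an autapomorphy, so it tells us nothing about relationships among taxa.
Most parsimonious ingroup topology: ((((Lineage J,Lineage T),Lineage K),Lineage R),Lineage L).
Lineage T and Lineage J form a cherry on this tree, so they are sister taxa.

Lineage J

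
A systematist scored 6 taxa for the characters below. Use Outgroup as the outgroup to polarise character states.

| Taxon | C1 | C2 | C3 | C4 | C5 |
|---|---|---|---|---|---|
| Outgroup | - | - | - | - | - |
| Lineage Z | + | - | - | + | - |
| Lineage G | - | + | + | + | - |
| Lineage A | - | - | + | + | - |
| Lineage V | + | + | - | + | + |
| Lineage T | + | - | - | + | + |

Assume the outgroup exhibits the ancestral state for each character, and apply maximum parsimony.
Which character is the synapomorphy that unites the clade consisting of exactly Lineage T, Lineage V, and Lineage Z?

C1

The outgroup has state '-' for every character, so '+' is the derived state throughout.
Only Lineage T, Lineage V, and Lineage Z show the derived state '+' for C1, supporting them as a clade.
C2 groups Lineage G and Lineage V, which is incompatible with the clades supported by the remaining characters; treating it as convergent (homoplasy) costs fewer steps than any alternative tree.
C3 (derived state '+') is shared by Lineage A and Lineage G — a synapomorphy uniting that clade.
All ingroup taxa share the derived state '+' for C4; it defines the ingroup but does not resolve relationships within it.
Only Lineage T and Lineage V show the derived state '+' for C5, supporting them as a clade.
Most parsimonious ingroup topology: ((Lineage Z,(Lineage V,Lineage T)),(Lineage G,Lineage A)).
The clade {Lineage T, Lineage V, Lineage Z} is supported by C1: its derived state '+' occurs in exactly those taxa and in no other taxon (including the outgroup).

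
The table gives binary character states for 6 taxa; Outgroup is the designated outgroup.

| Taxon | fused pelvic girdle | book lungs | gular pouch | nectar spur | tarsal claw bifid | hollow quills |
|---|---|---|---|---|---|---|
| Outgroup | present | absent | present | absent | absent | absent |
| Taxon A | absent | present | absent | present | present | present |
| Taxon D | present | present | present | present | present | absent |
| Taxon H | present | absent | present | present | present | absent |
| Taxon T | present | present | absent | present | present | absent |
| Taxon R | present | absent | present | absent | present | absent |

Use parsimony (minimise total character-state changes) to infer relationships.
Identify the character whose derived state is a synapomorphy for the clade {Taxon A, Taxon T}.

gular pouch

Character polarity is set by the outgroup: the derived state is whichever differs from the outgroup's state, so for fused pelvic girdle, gular pouch the derived state is 'absent', and for the remaining characters it is 'present'.
fused pelvic girdle: derived state 'absent' in Taxon A only — an autapomorphy, so it tells us nothing about relationships among taxa.
book lungs (derived state 'present') is shared by Taxon A, Taxon D, and Taxon T — a synapomorphy uniting that clade.
Only Taxon A and Taxon T show the derived state 'absent' for gular pouch, supporting them as a clade.
nectar spur (derived state 'present') is shared by Taxon A, Taxon D, Taxon H, and Taxon T — a synapomorphy uniting that clade.
All ingroup taxa share the derived state 'present' for tarsal claw bifid; it defines the ingroup but does not resolve relationships within it.
hollow quills (derived state 'present') is unique to Taxon A (autapomorphy; uninformative for grouping).
Most parsimonious ingroup topology: ((((Taxon A,Taxon T),Taxon D),Taxon H),Taxon R).
The clade {Taxon A, Taxon T} is supported by gular pouch: its derived state 'absent' occurs in exactly those taxa and in no other taxon (including the outgroup).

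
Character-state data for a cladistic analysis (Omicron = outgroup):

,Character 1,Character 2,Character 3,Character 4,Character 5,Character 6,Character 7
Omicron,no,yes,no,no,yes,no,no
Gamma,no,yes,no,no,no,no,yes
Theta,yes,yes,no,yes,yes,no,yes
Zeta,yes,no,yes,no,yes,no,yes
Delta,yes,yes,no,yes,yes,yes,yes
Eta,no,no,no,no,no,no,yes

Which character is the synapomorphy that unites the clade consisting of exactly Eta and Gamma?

Character 5

Character polarity is set by the outgroup: the derived state is whichever differs from the outgroup's state, so for Character 2, Character 5 the derived state is 'no', and for the remaining characters it is 'yes'.
Only Delta, Theta, and Zeta show the derived state 'yes' for Character 1, supporting them as a clade.
Character 2 (state 'no') occurs in Eta and Zeta but conflicts with the nesting implied by the other characters — most parsimoniously interpreted as homoplasy.
Character 3: derived state 'yes' in Zeta only — an autapomorphy, so it tells us nothing about relationships among taxa.
Character 4 (derived state 'yes') is shared by Delta and Theta — a synapomorphy uniting that clade.
Character 5 (derived state 'no') is shared by Eta and Gamma — a synapomorphy uniting that clade.
Character 6 (derived state 'yes') is unique to Delta (autapomorphy; uninformative for grouping).
All ingroup taxa share the derived state 'yes' for Character 7; it defines the ingroup but does not resolve relationships within it.
Most parsimonious ingroup topology: ((Gamma,Eta),((Theta,Delta),Zeta)).
The clade {Eta, Gamma} is supported by Character 5: its derived state 'no' occurs in exactly those taxa and in no other taxon (including the outgroup).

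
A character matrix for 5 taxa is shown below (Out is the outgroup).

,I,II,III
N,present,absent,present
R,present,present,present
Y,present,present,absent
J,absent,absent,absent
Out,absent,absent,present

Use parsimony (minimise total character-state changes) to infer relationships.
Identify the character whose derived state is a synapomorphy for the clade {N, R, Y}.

I

Character polarity is set by the outgroup: the derived state is whichever differs from the outgroup's state, so for III the derived state is 'absent', and for the remaining characters it is 'present'.
I (derived state 'present') is shared by N, R, and Y — a synapomorphy uniting that clade.
Only R and Y show the derived state 'present' for II, supporting them as a clade.
III groups J and Y, which is incompatible with the clades supported by the remaining characters; treating it as convergent (homoplasy) costs fewer steps than any alternative tree.
Most parsimonious ingroup topology: (J,(N,(R,Y))).
The clade {N, R, Y} is supported by I: its derived state 'present' occurs in exactly those taxa and in no other taxon (including the outgroup).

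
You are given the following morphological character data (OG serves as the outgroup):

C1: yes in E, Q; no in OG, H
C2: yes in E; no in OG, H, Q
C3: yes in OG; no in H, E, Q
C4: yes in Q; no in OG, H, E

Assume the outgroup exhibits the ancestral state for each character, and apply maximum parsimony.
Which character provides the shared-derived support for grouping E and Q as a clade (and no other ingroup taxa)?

Character polarity is set by the outgroup: the derived state is whichever differs from the outgroup's state, so for C3 the derived state is 'no', and for the remaining characters it is 'yes'.
Only E and Q show the derived state 'yes' for C1, supporting them as a clade.
C2 (derived state 'yes') is unique to E (autapomorphy; uninformative for grouping).
All ingroup taxa share the derived state 'no' for C3; it defines the ingroup but does not resolve relationships within it.
C4 (derived state 'yes') is unique to Q (autapomorphy; uninformative for grouping).
Most parsimonious ingroup topology: (H,(E,Q)).
The clade {E, Q} is supported by C1: its derived state 'yes' occurs in exactly those taxa and in no other taxon (including the outgroup).

C1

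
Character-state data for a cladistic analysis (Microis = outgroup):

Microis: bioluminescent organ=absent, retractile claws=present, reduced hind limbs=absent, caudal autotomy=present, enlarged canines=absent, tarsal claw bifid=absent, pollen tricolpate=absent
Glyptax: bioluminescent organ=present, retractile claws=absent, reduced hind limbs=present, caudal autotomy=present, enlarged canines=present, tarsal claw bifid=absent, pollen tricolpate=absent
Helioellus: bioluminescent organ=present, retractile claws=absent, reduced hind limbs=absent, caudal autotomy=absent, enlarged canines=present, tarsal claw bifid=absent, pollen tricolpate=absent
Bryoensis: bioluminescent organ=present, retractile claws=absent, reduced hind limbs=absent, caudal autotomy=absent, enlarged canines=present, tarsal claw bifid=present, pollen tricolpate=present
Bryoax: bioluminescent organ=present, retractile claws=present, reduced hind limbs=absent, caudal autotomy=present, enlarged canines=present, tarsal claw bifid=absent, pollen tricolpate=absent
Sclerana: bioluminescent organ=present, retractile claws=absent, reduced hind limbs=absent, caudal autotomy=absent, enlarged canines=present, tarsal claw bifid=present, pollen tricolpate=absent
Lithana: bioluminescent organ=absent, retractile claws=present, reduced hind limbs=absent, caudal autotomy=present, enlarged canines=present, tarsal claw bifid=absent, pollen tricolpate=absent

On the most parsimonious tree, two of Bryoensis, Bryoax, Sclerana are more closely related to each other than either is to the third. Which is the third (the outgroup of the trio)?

Bryoax

Character polarity is set by the outgroup: the derived state is whichever differs from the outgroup's state, so for retractile claws, caudal autotomy the derived state is 'absent', and for the remaining characters it is 'present'.
Only Bryoax, Bryoensis, Glyptax, Helioellus, and Sclerana show the derived state 'present' for bioluminescent organ, supporting them as a clade.
retractile claws: derived state 'absent' in Bryoensis, Glyptax, Helioellus, and Sclerana only — synapomorphy for {Bryoensis, Glyptax, Helioellus, Sclerana}.
reduced hind limbs: derived state 'present' in Glyptax only — an autapomorphy, so it tells us nothing about relationships among taxa.
caudal autotomy (derived state 'absent') is shared by Bryoensis, Helioellus, and Sclerana — a synapomorphy uniting that clade.
enlarged canines (derived state 'present') is shared by all ingroup taxa — unites the whole ingroup.
tarsal claw bifid: derived state 'present' in Bryoensis and Sclerana only — synapomorphy for {Bryoensis, Sclerana}.
pollen tricolpate: derived state 'present' in Bryoensis only — an autapomorphy, so it tells us nothing about relationships among taxa.
Most parsimonious ingroup topology: (((Glyptax,(Helioellus,(Bryoensis,Sclerana))),Bryoax),Lithana).
Bryoensis and Sclerana share a more recent common ancestor with each other than either does with Bryoax, so Bryoax is the least closely related of the three.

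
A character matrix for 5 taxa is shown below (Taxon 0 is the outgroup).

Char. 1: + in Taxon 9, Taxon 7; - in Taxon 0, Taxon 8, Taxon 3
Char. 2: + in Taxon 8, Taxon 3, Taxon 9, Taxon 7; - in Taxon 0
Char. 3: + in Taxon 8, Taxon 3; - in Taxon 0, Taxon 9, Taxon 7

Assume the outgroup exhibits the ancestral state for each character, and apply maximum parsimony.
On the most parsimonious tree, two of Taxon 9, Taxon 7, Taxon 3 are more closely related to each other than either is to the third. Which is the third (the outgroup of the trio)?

Taxon 3

The outgroup has state '-' for every character, so '+' is the derived state throughout.
Only Taxon 7 and Taxon 9 show the derived state '+' for Char. 1, supporting them as a clade.
Char. 2 (derived state '+') is shared by all ingroup taxa — unites the whole ingroup.
Char. 3: derived state '+' in Taxon 3 and Taxon 8 only — synapomorphy for {Taxon 3, Taxon 8}.
Most parsimonious ingroup topology: ((Taxon 8,Taxon 3),(Taxon 9,Taxon 7)).
Taxon 9 and Taxon 7 share a more recent common ancestor with each other than either does with Taxon 3, so Taxon 3 is the least closely related of the three.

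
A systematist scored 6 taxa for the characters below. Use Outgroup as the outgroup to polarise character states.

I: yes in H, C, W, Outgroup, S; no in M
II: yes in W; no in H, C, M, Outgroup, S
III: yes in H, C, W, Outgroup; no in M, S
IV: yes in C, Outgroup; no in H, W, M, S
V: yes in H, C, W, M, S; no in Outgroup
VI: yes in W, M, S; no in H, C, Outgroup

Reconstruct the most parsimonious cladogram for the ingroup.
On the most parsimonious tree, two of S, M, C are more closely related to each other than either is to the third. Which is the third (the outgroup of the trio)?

Character polarity is set by the outgroup: the derived state is whichever differs from the outgroup's state, so for I, III, IV the derived state is 'no', and for the remaining characters it is 'yes'.
I: derived state 'no' in M only — an autapomorphy, so it tells us nothing about relationships among taxa.
II (derived state 'yes') is unique to W (autapomorphy; uninformative for grouping).
III (derived state 'no') is shared by M and S — a synapomorphy uniting that clade.
IV: derived state 'no' in H, M, S, and W only — synapomorphy for {H, M, S, W}.
All ingroup taxa share the derived state 'yes' for V; it defines the ingroup but does not resolve relationships within it.
Only M, S, and W show the derived state 'yes' for VI, supporting them as a clade.
Most parsimonious ingroup topology: (C,(H,((M,S),W))).
M and S share a more recent common ancestor with each other than either does with C, so C is the least closely related of the three.

C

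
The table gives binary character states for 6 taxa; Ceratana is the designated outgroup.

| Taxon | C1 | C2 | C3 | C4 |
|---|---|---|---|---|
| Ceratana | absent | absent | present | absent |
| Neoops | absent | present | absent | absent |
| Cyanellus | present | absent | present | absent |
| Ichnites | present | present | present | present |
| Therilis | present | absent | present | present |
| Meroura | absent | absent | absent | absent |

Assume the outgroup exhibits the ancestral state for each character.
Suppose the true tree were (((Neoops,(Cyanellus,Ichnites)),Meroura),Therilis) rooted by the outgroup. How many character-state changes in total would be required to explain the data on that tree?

Map each character onto (((Neoops,(Cyanellus,Ichnites)),Meroura),Therilis) (rooted by Ceratana) and count the minimum state changes it requires (Fitch parsimony):
C1: 2; C2: 2; C3: 2; C4: 2.
Total tree length = 8.

8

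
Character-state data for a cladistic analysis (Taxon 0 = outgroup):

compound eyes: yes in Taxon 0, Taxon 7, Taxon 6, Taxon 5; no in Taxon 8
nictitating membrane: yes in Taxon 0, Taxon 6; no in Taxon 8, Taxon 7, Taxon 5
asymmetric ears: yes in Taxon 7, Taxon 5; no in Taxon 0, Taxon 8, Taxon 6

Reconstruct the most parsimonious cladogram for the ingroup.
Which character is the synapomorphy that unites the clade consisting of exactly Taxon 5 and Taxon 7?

asymmetric ears

Character polarity is set by the outgroup: the derived state is whichever differs from the outgroup's state, so for compound eyes, nictitating membrane the derived state is 'no', and for the remaining characters it is 'yes'.
compound eyes (derived state 'no') is unique to Taxon 8 (autapomorphy; uninformative for grouping).
nictitating membrane: derived state 'no' in Taxon 5, Taxon 7, and Taxon 8 only — synapomorphy for {Taxon 5, Taxon 7, Taxon 8}.
asymmetric ears: derived state 'yes' in Taxon 5 and Taxon 7 only — synapomorphy for {Taxon 5, Taxon 7}.
Most parsimonious ingroup topology: ((Taxon 8,(Taxon 7,Taxon 5)),Taxon 6).
The clade {Taxon 5, Taxon 7} is supported by asymmetric ears: its derived state 'yes' occurs in exactly those taxa and in no other taxon (including the outgroup).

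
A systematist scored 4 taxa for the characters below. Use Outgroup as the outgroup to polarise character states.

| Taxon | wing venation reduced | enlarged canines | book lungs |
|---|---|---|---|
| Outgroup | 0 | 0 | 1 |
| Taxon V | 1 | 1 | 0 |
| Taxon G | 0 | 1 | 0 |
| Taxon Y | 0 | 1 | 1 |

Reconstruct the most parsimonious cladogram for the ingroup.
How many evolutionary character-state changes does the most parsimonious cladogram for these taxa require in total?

3

Character polarity is set by the outgroup: the derived state is whichever differs from the outgroup's state, so for book lungs the derived state is '0', and for the remaining characters it is '1'.
wing venation reduced (derived state '1') is unique to Taxon V (autapomorphy; uninformative for grouping).
All ingroup taxa share the derived state '1' for enlarged canines; it defines the ingroup but does not resolve relationships within it.
book lungs (derived state '0') is shared by Taxon G and Taxon V — a synapomorphy uniting that clade.
Most parsimonious ingroup topology: ((Taxon V,Taxon G),Taxon Y).
Changes per character on this tree: wing venation reduced: 1; enlarged canines: 1; book lungs: 1.
Total = 3.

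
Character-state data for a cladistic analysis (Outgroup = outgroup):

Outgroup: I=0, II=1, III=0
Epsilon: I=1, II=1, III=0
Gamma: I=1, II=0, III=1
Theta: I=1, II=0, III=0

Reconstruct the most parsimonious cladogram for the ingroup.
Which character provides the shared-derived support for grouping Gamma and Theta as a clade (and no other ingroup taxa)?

Character polarity is set by the outgroup: the derived state is whichever differs from the outgroup's state, so for II the derived state is '0', and for the remaining characters it is '1'.
I (derived state '1') is shared by all ingroup taxa — unites the whole ingroup.
Only Gamma and Theta show the derived state '0' for II, supporting them as a clade.
III: derived state '1' in Gamma only — an autapomorphy, so it tells us nothing about relationships among taxa.
Most parsimonious ingroup topology: (Epsilon,(Gamma,Theta)).
The clade {Gamma, Theta} is supported by II: its derived state '0' occurs in exactly those taxa and in no other taxon (including the outgroup).

II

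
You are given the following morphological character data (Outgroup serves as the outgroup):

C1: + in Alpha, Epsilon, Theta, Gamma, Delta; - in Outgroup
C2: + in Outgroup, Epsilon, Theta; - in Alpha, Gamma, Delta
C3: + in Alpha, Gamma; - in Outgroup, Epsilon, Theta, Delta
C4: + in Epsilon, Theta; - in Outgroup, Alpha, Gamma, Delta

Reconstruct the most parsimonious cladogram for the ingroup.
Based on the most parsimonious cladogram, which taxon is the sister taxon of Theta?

Epsilon

Character polarity is set by the outgroup: the derived state is whichever differs from the outgroup's state, so for C2 the derived state is '-', and for the remaining characters it is '+'.
All ingroup taxa share the derived state '+' for C1; it defines the ingroup but does not resolve relationships within it.
C2 (derived state '-') is shared by Alpha, Delta, and Gamma — a synapomorphy uniting that clade.
Only Alpha and Gamma show the derived state '+' for C3, supporting them as a clade.
C4: derived state '+' in Epsilon and Theta only — synapomorphy for {Epsilon, Theta}.
Most parsimonious ingroup topology: (((Alpha,Gamma),Delta),(Epsilon,Theta)).
Theta and Epsilon form a cherry on this tree, so they are sister taxa.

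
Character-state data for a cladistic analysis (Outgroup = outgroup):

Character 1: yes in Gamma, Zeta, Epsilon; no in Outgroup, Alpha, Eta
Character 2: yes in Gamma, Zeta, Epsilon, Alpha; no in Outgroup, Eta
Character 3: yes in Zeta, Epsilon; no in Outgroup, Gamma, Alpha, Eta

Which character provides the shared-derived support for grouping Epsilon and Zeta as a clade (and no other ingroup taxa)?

The outgroup has state 'no' for every character, so 'yes' is the derived state throughout.
Character 1 (derived state 'yes') is shared by Epsilon, Gamma, and Zeta — a synapomorphy uniting that clade.
Only Alpha, Epsilon, Gamma, and Zeta show the derived state 'yes' for Character 2, supporting them as a clade.
Character 3: derived state 'yes' in Epsilon and Zeta only — synapomorphy for {Epsilon, Zeta}.
Most parsimonious ingroup topology: (((Gamma,(Zeta,Epsilon)),Alpha),Eta).
The clade {Epsilon, Zeta} is supported by Character 3: its derived state 'yes' occurs in exactly those taxa and in no other taxon (including the outgroup).

Character 3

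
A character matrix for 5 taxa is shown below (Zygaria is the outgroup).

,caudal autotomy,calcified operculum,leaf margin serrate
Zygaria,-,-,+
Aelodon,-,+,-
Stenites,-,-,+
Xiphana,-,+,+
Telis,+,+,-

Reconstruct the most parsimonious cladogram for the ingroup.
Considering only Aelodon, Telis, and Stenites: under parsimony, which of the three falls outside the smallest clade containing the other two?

Stenites

Character polarity is set by the outgroup: the derived state is whichever differs from the outgroup's state, so for leaf margin serrate the derived state is '-', and for the remaining characters it is '+'.
caudal autotomy: derived state '+' in Telis only — an autapomorphy, so it tells us nothing about relationships among taxa.
calcified operculum (derived state '+') is shared by Aelodon, Telis, and Xiphana — a synapomorphy uniting that clade.
leaf margin serrate (derived state '-') is shared by Aelodon and Telis — a synapomorphy uniting that clade.
Most parsimonious ingroup topology: (((Aelodon,Telis),Xiphana),Stenites).
Aelodon and Telis share a more recent common ancestor with each other than either does with Stenites, so Stenites is the least closely related of the three.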